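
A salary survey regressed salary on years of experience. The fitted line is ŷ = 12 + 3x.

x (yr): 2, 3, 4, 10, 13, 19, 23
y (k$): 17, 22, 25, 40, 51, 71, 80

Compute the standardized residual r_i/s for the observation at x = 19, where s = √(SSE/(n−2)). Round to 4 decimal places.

x=2: ŷ = 12 + 3·2 = 18; r = 17 − 18 = -1
x=3: ŷ = 12 + 3·3 = 21; r = 22 − 21 = 1
x=4: ŷ = 12 + 3·4 = 24; r = 25 − 24 = 1
x=10: ŷ = 12 + 3·10 = 42; r = 40 − 42 = -2
x=13: ŷ = 12 + 3·13 = 51; r = 51 − 51 = 0
x=19: ŷ = 12 + 3·19 = 69; r = 71 − 69 = 2
x=23: ŷ = 12 + 3·23 = 81; r = 80 − 81 = -1
SSE = 1 + 1 + 1 + 4 + 0 + 4 + 1 = 12
s = √(12/5) = 1.54919
r/s = 2 / 1.54919 = 1.2910

1.2910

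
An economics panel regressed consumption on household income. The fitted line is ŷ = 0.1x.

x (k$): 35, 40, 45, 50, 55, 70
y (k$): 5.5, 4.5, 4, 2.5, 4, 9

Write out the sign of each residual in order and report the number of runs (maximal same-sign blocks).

3 runs

x=35: ŷ = 0.1·35 = 3.5; r = 5.5 − 3.5 = 2
x=40: ŷ = 0.1·40 = 4; r = 4.5 − 4 = 0.5
x=45: ŷ = 0.1·45 = 4.5; r = 4 − 4.5 = -0.5
x=50: ŷ = 0.1·50 = 5; r = 2.5 − 5 = -2.5
x=55: ŷ = 0.1·55 = 5.5; r = 4 − 5.5 = -1.5
x=70: ŷ = 0.1·70 = 7; r = 9 − 7 = 2
Signs: + + − − − +
Runs: +×2, −×3, +×1 → 3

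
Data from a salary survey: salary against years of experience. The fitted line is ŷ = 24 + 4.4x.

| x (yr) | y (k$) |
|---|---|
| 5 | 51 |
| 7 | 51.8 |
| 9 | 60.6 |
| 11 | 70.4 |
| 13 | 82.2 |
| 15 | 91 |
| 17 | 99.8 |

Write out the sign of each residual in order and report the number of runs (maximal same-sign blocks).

3 runs

x=5: ŷ = 24 + 4.4·5 = 46; r = 51 − 46 = 5
x=7: ŷ = 24 + 4.4·7 = 54.8; r = 51.8 − 54.8 = -3
x=9: ŷ = 24 + 4.4·9 = 63.6; r = 60.6 − 63.6 = -3
x=11: ŷ = 24 + 4.4·11 = 72.4; r = 70.4 − 72.4 = -2
x=13: ŷ = 24 + 4.4·13 = 81.2; r = 82.2 − 81.2 = 1
x=15: ŷ = 24 + 4.4·15 = 90; r = 91 − 90 = 1
x=17: ŷ = 24 + 4.4·17 = 98.8; r = 99.8 − 98.8 = 1
Signs: + − − − + + +
Runs: +×1, −×3, +×3 → 3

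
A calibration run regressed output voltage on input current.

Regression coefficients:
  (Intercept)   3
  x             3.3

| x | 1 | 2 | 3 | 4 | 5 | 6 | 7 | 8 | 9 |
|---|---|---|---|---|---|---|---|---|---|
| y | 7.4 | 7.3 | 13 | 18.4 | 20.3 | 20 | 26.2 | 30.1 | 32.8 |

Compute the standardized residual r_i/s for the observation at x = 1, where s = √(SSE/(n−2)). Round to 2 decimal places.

x=1: ŷ = 3 + 3.3·1 = 6.3; r = 7.4 − 6.3 = 1.1
x=2: ŷ = 3 + 3.3·2 = 9.6; r = 7.3 − 9.6 = -2.3
x=3: ŷ = 3 + 3.3·3 = 12.9; r = 13 − 12.9 = 0.1
x=4: ŷ = 3 + 3.3·4 = 16.2; r = 18.4 − 16.2 = 2.2
x=5: ŷ = 3 + 3.3·5 = 19.5; r = 20.3 − 19.5 = 0.8
x=6: ŷ = 3 + 3.3·6 = 22.8; r = 20 − 22.8 = -2.8
x=7: ŷ = 3 + 3.3·7 = 26.1; r = 26.2 − 26.1 = 0.1
x=8: ŷ = 3 + 3.3·8 = 29.4; r = 30.1 − 29.4 = 0.7
x=9: ŷ = 3 + 3.3·9 = 32.7; r = 32.8 − 32.7 = 0.1
SSE = 1.21 + 5.29 + 0.01 + 4.84 + 0.64 + 7.84 + 0.01 + 0.49 + 0.01 = 20.34
s = √(20.34/7) = 1.70462
r/s = 1.1 / 1.70462 = 0.65

0.65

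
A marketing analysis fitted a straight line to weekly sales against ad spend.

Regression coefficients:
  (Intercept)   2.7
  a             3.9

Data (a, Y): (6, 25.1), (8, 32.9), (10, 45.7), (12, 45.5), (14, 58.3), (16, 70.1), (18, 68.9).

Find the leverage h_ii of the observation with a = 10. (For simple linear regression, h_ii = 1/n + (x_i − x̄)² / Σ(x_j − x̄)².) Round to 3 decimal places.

ā = (6 + 8 + 10 + 12 + 14 + 16 + 18)/7 = 12
Σ(a − ā)² = 36 + 16 + 4 + 0 + 4 + 16 + 36 = 112
h = 1/7 + (-2)²/112 = 0.142857 + 0.0357143 = 0.179

h = 0.179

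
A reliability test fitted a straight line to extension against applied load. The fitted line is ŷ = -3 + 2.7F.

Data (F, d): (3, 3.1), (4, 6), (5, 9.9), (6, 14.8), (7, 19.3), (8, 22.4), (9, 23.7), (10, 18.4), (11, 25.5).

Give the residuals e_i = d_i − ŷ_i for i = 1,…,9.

F=3: ŷ = -3 + 2.7·3 = 5.1; e = 3.1 − 5.1 = -2
F=4: ŷ = -3 + 2.7·4 = 7.8; e = 6 − 7.8 = -1.8
F=5: ŷ = -3 + 2.7·5 = 10.5; e = 9.9 − 10.5 = -0.6
F=6: ŷ = -3 + 2.7·6 = 13.2; e = 14.8 − 13.2 = 1.6
F=7: ŷ = -3 + 2.7·7 = 15.9; e = 19.3 − 15.9 = 3.4
F=8: ŷ = -3 + 2.7·8 = 18.6; e = 22.4 − 18.6 = 3.8
F=9: ŷ = -3 + 2.7·9 = 21.3; e = 23.7 − 21.3 = 2.4
F=10: ŷ = -3 + 2.7·10 = 24; e = 18.4 − 24 = -5.6
F=11: ŷ = -3 + 2.7·11 = 26.7; e = 25.5 − 26.7 = -1.2

-2, -1.8, -0.6, 1.6, 3.4, 3.8, 2.4, -5.6, -1.2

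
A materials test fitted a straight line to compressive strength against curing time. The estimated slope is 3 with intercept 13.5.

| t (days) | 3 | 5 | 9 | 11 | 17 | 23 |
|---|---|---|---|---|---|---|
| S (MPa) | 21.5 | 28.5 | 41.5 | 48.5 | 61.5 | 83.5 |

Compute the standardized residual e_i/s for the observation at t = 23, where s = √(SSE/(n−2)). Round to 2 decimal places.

0.50

t=3: ŷ = 13.5 + 3·3 = 22.5; e = 21.5 − 22.5 = -1
t=5: ŷ = 13.5 + 3·5 = 28.5; e = 28.5 − 28.5 = 0
t=9: ŷ = 13.5 + 3·9 = 40.5; e = 41.5 − 40.5 = 1
t=11: ŷ = 13.5 + 3·11 = 46.5; e = 48.5 − 46.5 = 2
t=17: ŷ = 13.5 + 3·17 = 64.5; e = 61.5 − 64.5 = -3
t=23: ŷ = 13.5 + 3·23 = 82.5; e = 83.5 − 82.5 = 1
SSE = 1 + 0 + 1 + 4 + 9 + 1 = 16
s = √(16/4) = 2
e/s = 1 / 2 = 0.50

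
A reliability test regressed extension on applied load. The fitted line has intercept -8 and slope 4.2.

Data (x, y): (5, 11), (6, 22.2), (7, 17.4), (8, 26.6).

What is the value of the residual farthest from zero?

e = 5

x=5: ŷ = -8 + 4.2·5 = 13; e = 11 − 13 = -2
x=6: ŷ = -8 + 4.2·6 = 17.2; e = 22.2 − 17.2 = 5
x=7: ŷ = -8 + 4.2·7 = 21.4; e = 17.4 − 21.4 = -4
x=8: ŷ = -8 + 4.2·8 = 25.6; e = 26.6 − 25.6 = 1
Largest |e| is 5 at x = 6, residual 5.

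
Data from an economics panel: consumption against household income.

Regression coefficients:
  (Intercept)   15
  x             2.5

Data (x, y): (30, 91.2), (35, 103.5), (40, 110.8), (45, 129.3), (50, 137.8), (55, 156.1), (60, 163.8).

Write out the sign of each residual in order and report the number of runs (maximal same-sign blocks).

6 runs

x=30: ŷ = 15 + 2.5·30 = 90; r = 91.2 − 90 = 1.2
x=35: ŷ = 15 + 2.5·35 = 102.5; r = 103.5 − 102.5 = 1
x=40: ŷ = 15 + 2.5·40 = 115; r = 110.8 − 115 = -4.2
x=45: ŷ = 15 + 2.5·45 = 127.5; r = 129.3 − 127.5 = 1.8
x=50: ŷ = 15 + 2.5·50 = 140; r = 137.8 − 140 = -2.2
x=55: ŷ = 15 + 2.5·55 = 152.5; r = 156.1 − 152.5 = 3.6
x=60: ŷ = 15 + 2.5·60 = 165; r = 163.8 − 165 = -1.2
Signs: + + − + − + −
Runs: +×2, −×1, +×1, −×1, +×1, −×1 → 6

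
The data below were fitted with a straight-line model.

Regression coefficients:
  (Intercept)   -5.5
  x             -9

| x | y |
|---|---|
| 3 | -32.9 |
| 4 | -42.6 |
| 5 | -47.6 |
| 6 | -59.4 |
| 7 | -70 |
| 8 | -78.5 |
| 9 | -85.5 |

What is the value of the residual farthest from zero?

e = 2.9

x=3: ŷ = -5.5 − 9·3 = -32.5; e = -32.9 − (-32.5) = -0.4
x=4: ŷ = -5.5 − 9·4 = -41.5; e = -42.6 − (-41.5) = -1.1
x=5: ŷ = -5.5 − 9·5 = -50.5; e = -47.6 − (-50.5) = 2.9
x=6: ŷ = -5.5 − 9·6 = -59.5; e = -59.4 − (-59.5) = 0.1
x=7: ŷ = -5.5 − 9·7 = -68.5; e = -70 − (-68.5) = -1.5
x=8: ŷ = -5.5 − 9·8 = -77.5; e = -78.5 − (-77.5) = -1
x=9: ŷ = -5.5 − 9·9 = -86.5; e = -85.5 − (-86.5) = 1
Largest |e| is 2.9 at x = 5, residual 2.9.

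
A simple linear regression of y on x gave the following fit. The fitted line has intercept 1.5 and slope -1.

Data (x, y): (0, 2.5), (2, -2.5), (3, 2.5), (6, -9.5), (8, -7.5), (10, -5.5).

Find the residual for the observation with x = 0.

r = 1

ŷ = 1.5 − 0 = 1.5
r = 2.5 − 1.5 = 1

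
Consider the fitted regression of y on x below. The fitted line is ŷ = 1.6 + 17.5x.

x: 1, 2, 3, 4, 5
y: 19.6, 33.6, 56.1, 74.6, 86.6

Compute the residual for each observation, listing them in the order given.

x=1: ŷ = 1.6 + 17.5·1 = 19.1; r = 19.6 − 19.1 = 0.5
x=2: ŷ = 1.6 + 17.5·2 = 36.6; r = 33.6 − 36.6 = -3
x=3: ŷ = 1.6 + 17.5·3 = 54.1; r = 56.1 − 54.1 = 2
x=4: ŷ = 1.6 + 17.5·4 = 71.6; r = 74.6 − 71.6 = 3
x=5: ŷ = 1.6 + 17.5·5 = 89.1; r = 86.6 − 89.1 = -2.5

0.5, -3, 2, 3, -2.5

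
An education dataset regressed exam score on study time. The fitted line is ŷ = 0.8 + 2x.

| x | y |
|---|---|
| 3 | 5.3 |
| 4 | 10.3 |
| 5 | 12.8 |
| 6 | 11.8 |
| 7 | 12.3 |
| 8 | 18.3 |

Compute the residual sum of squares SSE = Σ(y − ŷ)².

x=3: ŷ = 0.8 + 2·3 = 6.8; r = 5.3 − 6.8 = -1.5
x=4: ŷ = 0.8 + 2·4 = 8.8; r = 10.3 − 8.8 = 1.5
x=5: ŷ = 0.8 + 2·5 = 10.8; r = 12.8 − 10.8 = 2
x=6: ŷ = 0.8 + 2·6 = 12.8; r = 11.8 − 12.8 = -1
x=7: ŷ = 0.8 + 2·7 = 14.8; r = 12.3 − 14.8 = -2.5
x=8: ŷ = 0.8 + 2·8 = 16.8; r = 18.3 − 16.8 = 1.5
SSE = 2.25 + 2.25 + 4 + 1 + 6.25 + 2.25 = 18

SSE = 18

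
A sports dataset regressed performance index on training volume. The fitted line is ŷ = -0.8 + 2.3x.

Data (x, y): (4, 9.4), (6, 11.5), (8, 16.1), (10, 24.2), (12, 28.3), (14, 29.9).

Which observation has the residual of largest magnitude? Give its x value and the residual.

x=4: ŷ = -0.8 + 2.3·4 = 8.4; r = 9.4 − 8.4 = 1
x=6: ŷ = -0.8 + 2.3·6 = 13; r = 11.5 − 13 = -1.5
x=8: ŷ = -0.8 + 2.3·8 = 17.6; r = 16.1 − 17.6 = -1.5
x=10: ŷ = -0.8 + 2.3·10 = 22.2; r = 24.2 − 22.2 = 2
x=12: ŷ = -0.8 + 2.3·12 = 26.8; r = 28.3 − 26.8 = 1.5
x=14: ŷ = -0.8 + 2.3·14 = 31.4; r = 29.9 − 31.4 = -1.5
Largest |r| is 2 at x = 10, residual 2.

x = 10, r = 2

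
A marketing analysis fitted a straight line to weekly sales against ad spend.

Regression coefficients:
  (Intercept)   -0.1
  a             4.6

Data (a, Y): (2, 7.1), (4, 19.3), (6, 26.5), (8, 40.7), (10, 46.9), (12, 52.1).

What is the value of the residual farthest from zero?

r = 4

a=2: ŷ = -0.1 + 4.6·2 = 9.1; r = 7.1 − 9.1 = -2
a=4: ŷ = -0.1 + 4.6·4 = 18.3; r = 19.3 − 18.3 = 1
a=6: ŷ = -0.1 + 4.6·6 = 27.5; r = 26.5 − 27.5 = -1
a=8: ŷ = -0.1 + 4.6·8 = 36.7; r = 40.7 − 36.7 = 4
a=10: ŷ = -0.1 + 4.6·10 = 45.9; r = 46.9 − 45.9 = 1
a=12: ŷ = -0.1 + 4.6·12 = 55.1; r = 52.1 − 55.1 = -3
Largest |r| is 4 at a = 8, residual 4.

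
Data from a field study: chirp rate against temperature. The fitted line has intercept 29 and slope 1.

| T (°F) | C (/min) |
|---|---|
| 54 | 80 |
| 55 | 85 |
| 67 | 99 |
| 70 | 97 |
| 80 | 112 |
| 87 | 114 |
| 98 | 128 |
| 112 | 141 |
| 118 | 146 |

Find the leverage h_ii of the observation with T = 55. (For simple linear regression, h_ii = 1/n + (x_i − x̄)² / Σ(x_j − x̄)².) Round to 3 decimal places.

h = 0.282

T̄ = (54 + 55 + 67 + 70 + 80 + 87 + 98 + 112 + 118)/9 = 82.3333
Σ(T − T̄)² = 802.778 + 747.111 + 235.111 + 152.111 + 5.44444 + 21.7778 + 245.444 + 880.111 + 1272.11 = 4362
h = 1/9 + (-27.3333)²/4362 = 0.111111 + 0.171277 = 0.282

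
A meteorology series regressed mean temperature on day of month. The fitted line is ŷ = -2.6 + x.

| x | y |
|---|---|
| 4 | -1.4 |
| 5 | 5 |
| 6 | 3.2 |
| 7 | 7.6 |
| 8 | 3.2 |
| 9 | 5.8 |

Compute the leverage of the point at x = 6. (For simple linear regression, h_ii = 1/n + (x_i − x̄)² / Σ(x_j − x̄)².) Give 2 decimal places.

x̄ = (4 + 5 + 6 + 7 + 8 + 9)/6 = 6.5
Σ(x − x̄)² = 6.25 + 2.25 + 0.25 + 0.25 + 2.25 + 6.25 = 17.5
h = 1/6 + (-0.5)²/17.5 = 0.166667 + 0.0142857 = 0.18

h = 0.18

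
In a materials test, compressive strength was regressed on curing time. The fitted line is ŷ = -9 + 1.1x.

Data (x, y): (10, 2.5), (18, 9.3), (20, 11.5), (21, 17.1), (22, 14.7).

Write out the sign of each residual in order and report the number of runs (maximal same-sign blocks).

x=10: ŷ = -9 + 1.1·10 = 2; e = 2.5 − 2 = 0.5
x=18: ŷ = -9 + 1.1·18 = 10.8; e = 9.3 − 10.8 = -1.5
x=20: ŷ = -9 + 1.1·20 = 13; e = 11.5 − 13 = -1.5
x=21: ŷ = -9 + 1.1·21 = 14.1; e = 17.1 − 14.1 = 3
x=22: ŷ = -9 + 1.1·22 = 15.2; e = 14.7 − 15.2 = -0.5
Signs: + − − + −
Runs: +×1, −×2, +×1, −×1 → 4

4 runs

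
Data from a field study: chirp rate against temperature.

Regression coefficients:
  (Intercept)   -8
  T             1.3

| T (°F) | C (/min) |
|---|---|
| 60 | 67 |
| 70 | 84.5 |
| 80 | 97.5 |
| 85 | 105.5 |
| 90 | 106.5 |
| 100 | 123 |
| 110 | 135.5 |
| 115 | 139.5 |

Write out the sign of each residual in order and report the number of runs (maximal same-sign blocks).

5 runs

T=60: Ĉ = -8 + 1.3·60 = 70; e = 67 − 70 = -3
T=70: Ĉ = -8 + 1.3·70 = 83; e = 84.5 − 83 = 1.5
T=80: Ĉ = -8 + 1.3·80 = 96; e = 97.5 − 96 = 1.5
T=85: Ĉ = -8 + 1.3·85 = 102.5; e = 105.5 − 102.5 = 3
T=90: Ĉ = -8 + 1.3·90 = 109; e = 106.5 − 109 = -2.5
T=100: Ĉ = -8 + 1.3·100 = 122; e = 123 − 122 = 1
T=110: Ĉ = -8 + 1.3·110 = 135; e = 135.5 − 135 = 0.5
T=115: Ĉ = -8 + 1.3·115 = 141.5; e = 139.5 − 141.5 = -2
Signs: − + + + − + + −
Runs: −×1, +×3, −×1, +×2, −×1 → 5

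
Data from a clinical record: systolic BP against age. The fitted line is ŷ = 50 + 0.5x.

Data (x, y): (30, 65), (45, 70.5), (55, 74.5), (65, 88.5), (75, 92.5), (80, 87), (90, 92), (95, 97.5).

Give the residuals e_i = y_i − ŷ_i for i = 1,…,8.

x=30: ŷ = 50 + 0.5·30 = 65; e = 65 − 65 = 0
x=45: ŷ = 50 + 0.5·45 = 72.5; e = 70.5 − 72.5 = -2
x=55: ŷ = 50 + 0.5·55 = 77.5; e = 74.5 − 77.5 = -3
x=65: ŷ = 50 + 0.5·65 = 82.5; e = 88.5 − 82.5 = 6
x=75: ŷ = 50 + 0.5·75 = 87.5; e = 92.5 − 87.5 = 5
x=80: ŷ = 50 + 0.5·80 = 90; e = 87 − 90 = -3
x=90: ŷ = 50 + 0.5·90 = 95; e = 92 − 95 = -3
x=95: ŷ = 50 + 0.5·95 = 97.5; e = 97.5 − 97.5 = 0

0, -2, -3, 6, 5, -3, -3, 0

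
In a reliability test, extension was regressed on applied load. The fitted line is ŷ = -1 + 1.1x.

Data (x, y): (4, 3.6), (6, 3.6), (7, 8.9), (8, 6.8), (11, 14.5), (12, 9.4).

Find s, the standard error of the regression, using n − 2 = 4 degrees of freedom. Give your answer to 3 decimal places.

s = 2.706

x=4: ŷ = -1 + 1.1·4 = 3.4; r = 3.6 − 3.4 = 0.2
x=6: ŷ = -1 + 1.1·6 = 5.6; r = 3.6 − 5.6 = -2
x=7: ŷ = -1 + 1.1·7 = 6.7; r = 8.9 − 6.7 = 2.2
x=8: ŷ = -1 + 1.1·8 = 7.8; r = 6.8 − 7.8 = -1
x=11: ŷ = -1 + 1.1·11 = 11.1; r = 14.5 − 11.1 = 3.4
x=12: ŷ = -1 + 1.1·12 = 12.2; r = 9.4 − 12.2 = -2.8
SSE = 0.04 + 4 + 4.84 + 1 + 11.56 + 7.84 = 29.28
s = √(29.28/4) = √7.32 ≈ 2.706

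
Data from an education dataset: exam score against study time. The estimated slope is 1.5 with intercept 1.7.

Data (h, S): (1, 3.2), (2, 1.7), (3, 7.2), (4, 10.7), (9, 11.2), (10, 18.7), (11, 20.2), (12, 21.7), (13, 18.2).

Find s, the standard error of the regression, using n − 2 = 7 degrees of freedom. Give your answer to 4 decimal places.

s = 2.8284

h=1: ŷ = 1.7 + 1.5·1 = 3.2; e = 3.2 − 3.2 = 0
h=2: ŷ = 1.7 + 1.5·2 = 4.7; e = 1.7 − 4.7 = -3
h=3: ŷ = 1.7 + 1.5·3 = 6.2; e = 7.2 − 6.2 = 1
h=4: ŷ = 1.7 + 1.5·4 = 7.7; e = 10.7 − 7.7 = 3
h=9: ŷ = 1.7 + 1.5·9 = 15.2; e = 11.2 − 15.2 = -4
h=10: ŷ = 1.7 + 1.5·10 = 16.7; e = 18.7 − 16.7 = 2
h=11: ŷ = 1.7 + 1.5·11 = 18.2; e = 20.2 − 18.2 = 2
h=12: ŷ = 1.7 + 1.5·12 = 19.7; e = 21.7 − 19.7 = 2
h=13: ŷ = 1.7 + 1.5·13 = 21.2; e = 18.2 − 21.2 = -3
SSE = 0 + 9 + 1 + 9 + 16 + 4 + 4 + 4 + 9 = 56
s = √(56/7) = √8 ≈ 2.8284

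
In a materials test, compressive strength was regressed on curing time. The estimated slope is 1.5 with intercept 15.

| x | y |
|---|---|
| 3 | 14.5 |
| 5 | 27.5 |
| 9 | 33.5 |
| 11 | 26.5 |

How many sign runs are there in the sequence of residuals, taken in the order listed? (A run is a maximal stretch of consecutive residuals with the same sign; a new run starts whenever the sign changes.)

x=3: ŷ = 15 + 1.5·3 = 19.5; e = 14.5 − 19.5 = -5
x=5: ŷ = 15 + 1.5·5 = 22.5; e = 27.5 − 22.5 = 5
x=9: ŷ = 15 + 1.5·9 = 28.5; e = 33.5 − 28.5 = 5
x=11: ŷ = 15 + 1.5·11 = 31.5; e = 26.5 − 31.5 = -5
Signs: − + + −
Runs: −×1, +×2, −×1 → 3

3 runs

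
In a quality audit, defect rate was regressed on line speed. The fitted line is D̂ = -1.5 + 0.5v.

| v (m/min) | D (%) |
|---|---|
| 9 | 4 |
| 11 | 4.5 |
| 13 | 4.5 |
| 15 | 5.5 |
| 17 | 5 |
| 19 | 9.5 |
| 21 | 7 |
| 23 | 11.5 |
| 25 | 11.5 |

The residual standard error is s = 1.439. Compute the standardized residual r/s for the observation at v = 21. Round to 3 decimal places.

D̂ = -1.5 + 0.5·21 = 9
r = 7 − 9 = -2
r/s = -2 / 1.439 = -1.390

-1.390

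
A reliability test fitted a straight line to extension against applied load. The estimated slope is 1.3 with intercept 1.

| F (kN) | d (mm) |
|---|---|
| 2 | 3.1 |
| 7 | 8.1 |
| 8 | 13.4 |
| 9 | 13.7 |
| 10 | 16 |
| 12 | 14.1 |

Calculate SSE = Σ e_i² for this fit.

F=2: d̂ = 1 + 1.3·2 = 3.6; e = 3.1 − 3.6 = -0.5
F=7: d̂ = 1 + 1.3·7 = 10.1; e = 8.1 − 10.1 = -2
F=8: d̂ = 1 + 1.3·8 = 11.4; e = 13.4 − 11.4 = 2
F=9: d̂ = 1 + 1.3·9 = 12.7; e = 13.7 − 12.7 = 1
F=10: d̂ = 1 + 1.3·10 = 14; e = 16 − 14 = 2
F=12: d̂ = 1 + 1.3·12 = 16.6; e = 14.1 − 16.6 = -2.5
SSE = 0.25 + 4 + 4 + 1 + 4 + 6.25 = 19.5

SSE = 19.5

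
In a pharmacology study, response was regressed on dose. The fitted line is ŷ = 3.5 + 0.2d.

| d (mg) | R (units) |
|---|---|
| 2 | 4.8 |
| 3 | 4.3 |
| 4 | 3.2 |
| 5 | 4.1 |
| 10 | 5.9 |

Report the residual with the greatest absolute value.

d=2: ŷ = 3.5 + 0.2·2 = 3.9; e = 4.8 − 3.9 = 0.9
d=3: ŷ = 3.5 + 0.2·3 = 4.1; e = 4.3 − 4.1 = 0.2
d=4: ŷ = 3.5 + 0.2·4 = 4.3; e = 3.2 − 4.3 = -1.1
d=5: ŷ = 3.5 + 0.2·5 = 4.5; e = 4.1 − 4.5 = -0.4
d=10: ŷ = 3.5 + 0.2·10 = 5.5; e = 5.9 − 5.5 = 0.4
Largest |e| is 1.1 at d = 4, residual -1.1.

e = -1.1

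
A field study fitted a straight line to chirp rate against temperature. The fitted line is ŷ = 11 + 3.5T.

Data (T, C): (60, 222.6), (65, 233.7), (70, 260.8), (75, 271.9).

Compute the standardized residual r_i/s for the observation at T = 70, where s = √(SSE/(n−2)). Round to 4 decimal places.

0.9487

T=60: ŷ = 11 + 3.5·60 = 221; r = 222.6 − 221 = 1.6
T=65: ŷ = 11 + 3.5·65 = 238.5; r = 233.7 − 238.5 = -4.8
T=70: ŷ = 11 + 3.5·70 = 256; r = 260.8 − 256 = 4.8
T=75: ŷ = 11 + 3.5·75 = 273.5; r = 271.9 − 273.5 = -1.6
SSE = 2.56 + 23.04 + 23.04 + 2.56 = 51.2
s = √(51.2/2) = 5.05964
r/s = 4.8 / 5.05964 = 0.9487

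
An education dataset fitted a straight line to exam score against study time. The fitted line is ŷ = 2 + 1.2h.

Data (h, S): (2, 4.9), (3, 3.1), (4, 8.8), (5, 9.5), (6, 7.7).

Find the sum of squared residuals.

h=2: ŷ = 2 + 1.2·2 = 4.4; r = 4.9 − 4.4 = 0.5
h=3: ŷ = 2 + 1.2·3 = 5.6; r = 3.1 − 5.6 = -2.5
h=4: ŷ = 2 + 1.2·4 = 6.8; r = 8.8 − 6.8 = 2
h=5: ŷ = 2 + 1.2·5 = 8; r = 9.5 − 8 = 1.5
h=6: ŷ = 2 + 1.2·6 = 9.2; r = 7.7 − 9.2 = -1.5
SSE = 0.25 + 6.25 + 4 + 2.25 + 2.25 = 15

SSE = 15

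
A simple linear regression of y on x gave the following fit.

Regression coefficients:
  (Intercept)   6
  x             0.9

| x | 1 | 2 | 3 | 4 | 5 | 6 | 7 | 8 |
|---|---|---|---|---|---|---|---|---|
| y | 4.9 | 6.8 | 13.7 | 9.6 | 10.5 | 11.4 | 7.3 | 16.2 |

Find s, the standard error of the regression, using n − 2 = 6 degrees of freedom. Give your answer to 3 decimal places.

s = 3.266

x=1: ŷ = 6 + 0.9·1 = 6.9; r = 4.9 − 6.9 = -2
x=2: ŷ = 6 + 0.9·2 = 7.8; r = 6.8 − 7.8 = -1
x=3: ŷ = 6 + 0.9·3 = 8.7; r = 13.7 − 8.7 = 5
x=4: ŷ = 6 + 0.9·4 = 9.6; r = 9.6 − 9.6 = 0
x=5: ŷ = 6 + 0.9·5 = 10.5; r = 10.5 − 10.5 = 0
x=6: ŷ = 6 + 0.9·6 = 11.4; r = 11.4 − 11.4 = 0
x=7: ŷ = 6 + 0.9·7 = 12.3; r = 7.3 − 12.3 = -5
x=8: ŷ = 6 + 0.9·8 = 13.2; r = 16.2 − 13.2 = 3
SSE = 4 + 1 + 25 + 0 + 0 + 0 + 25 + 9 = 64
s = √(64/6) = √10.6667 ≈ 3.266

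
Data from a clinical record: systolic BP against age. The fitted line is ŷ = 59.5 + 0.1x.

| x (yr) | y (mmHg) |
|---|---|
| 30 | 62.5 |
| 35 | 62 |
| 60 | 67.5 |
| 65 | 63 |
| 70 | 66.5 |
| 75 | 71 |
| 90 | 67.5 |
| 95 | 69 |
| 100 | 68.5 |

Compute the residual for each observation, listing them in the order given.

x=30: ŷ = 59.5 + 0.1·30 = 62.5; r = 62.5 − 62.5 = 0
x=35: ŷ = 59.5 + 0.1·35 = 63; r = 62 − 63 = -1
x=60: ŷ = 59.5 + 0.1·60 = 65.5; r = 67.5 − 65.5 = 2
x=65: ŷ = 59.5 + 0.1·65 = 66; r = 63 − 66 = -3
x=70: ŷ = 59.5 + 0.1·70 = 66.5; r = 66.5 − 66.5 = 0
x=75: ŷ = 59.5 + 0.1·75 = 67; r = 71 − 67 = 4
x=90: ŷ = 59.5 + 0.1·90 = 68.5; r = 67.5 − 68.5 = -1
x=95: ŷ = 59.5 + 0.1·95 = 69; r = 69 − 69 = 0
x=100: ŷ = 59.5 + 0.1·100 = 69.5; r = 68.5 − 69.5 = -1

0, -1, 2, -3, 0, 4, -1, 0, -1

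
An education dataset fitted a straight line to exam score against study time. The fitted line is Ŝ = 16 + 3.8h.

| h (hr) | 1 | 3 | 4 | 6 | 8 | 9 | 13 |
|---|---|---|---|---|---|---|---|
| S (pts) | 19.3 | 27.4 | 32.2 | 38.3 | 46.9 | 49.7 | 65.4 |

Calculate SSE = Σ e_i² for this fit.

SSE = 2

h=1: Ŝ = 16 + 3.8·1 = 19.8; e = 19.3 − 19.8 = -0.5
h=3: Ŝ = 16 + 3.8·3 = 27.4; e = 27.4 − 27.4 = 0
h=4: Ŝ = 16 + 3.8·4 = 31.2; e = 32.2 − 31.2 = 1
h=6: Ŝ = 16 + 3.8·6 = 38.8; e = 38.3 − 38.8 = -0.5
h=8: Ŝ = 16 + 3.8·8 = 46.4; e = 46.9 − 46.4 = 0.5
h=9: Ŝ = 16 + 3.8·9 = 50.2; e = 49.7 − 50.2 = -0.5
h=13: Ŝ = 16 + 3.8·13 = 65.4; e = 65.4 − 65.4 = 0
SSE = 0.25 + 0 + 1 + 0.25 + 0.25 + 0.25 + 0 = 2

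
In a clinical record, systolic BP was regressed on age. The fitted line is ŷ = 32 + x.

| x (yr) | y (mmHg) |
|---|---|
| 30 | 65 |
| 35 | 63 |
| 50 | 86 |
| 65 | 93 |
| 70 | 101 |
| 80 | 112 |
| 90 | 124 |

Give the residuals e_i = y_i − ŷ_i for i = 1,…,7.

x=30: ŷ = 32 + 30 = 62; e = 65 − 62 = 3
x=35: ŷ = 32 + 35 = 67; e = 63 − 67 = -4
x=50: ŷ = 32 + 50 = 82; e = 86 − 82 = 4
x=65: ŷ = 32 + 65 = 97; e = 93 − 97 = -4
x=70: ŷ = 32 + 70 = 102; e = 101 − 102 = -1
x=80: ŷ = 32 + 80 = 112; e = 112 − 112 = 0
x=90: ŷ = 32 + 90 = 122; e = 124 − 122 = 2

3, -4, 4, -4, -1, 0, 2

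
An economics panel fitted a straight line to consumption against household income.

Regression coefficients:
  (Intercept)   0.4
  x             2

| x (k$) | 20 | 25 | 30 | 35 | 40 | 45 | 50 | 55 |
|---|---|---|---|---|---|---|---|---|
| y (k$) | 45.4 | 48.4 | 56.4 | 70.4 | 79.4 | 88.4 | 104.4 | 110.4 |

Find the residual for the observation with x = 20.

r = 5

ŷ = 0.4 + 2·20 = 40.4
r = 45.4 − 40.4 = 5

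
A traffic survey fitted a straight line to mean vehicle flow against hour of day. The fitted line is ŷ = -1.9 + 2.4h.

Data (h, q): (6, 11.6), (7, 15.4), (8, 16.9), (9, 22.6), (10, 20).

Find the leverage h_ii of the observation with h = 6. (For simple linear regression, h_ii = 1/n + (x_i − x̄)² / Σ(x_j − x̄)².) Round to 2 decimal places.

h̄ = (6 + 7 + 8 + 9 + 10)/5 = 8
Σ(h − h̄)² = 4 + 1 + 0 + 1 + 4 = 10
h = 1/5 + (-2)²/10 = 0.2 + 0.4 = 0.60

h = 0.60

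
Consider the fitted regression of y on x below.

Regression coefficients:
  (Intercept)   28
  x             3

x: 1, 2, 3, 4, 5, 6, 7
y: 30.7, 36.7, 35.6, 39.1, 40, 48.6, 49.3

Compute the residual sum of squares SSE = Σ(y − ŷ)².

x=1: ŷ = 28 + 3·1 = 31; r = 30.7 − 31 = -0.3
x=2: ŷ = 28 + 3·2 = 34; r = 36.7 − 34 = 2.7
x=3: ŷ = 28 + 3·3 = 37; r = 35.6 − 37 = -1.4
x=4: ŷ = 28 + 3·4 = 40; r = 39.1 − 40 = -0.9
x=5: ŷ = 28 + 3·5 = 43; r = 40 − 43 = -3
x=6: ŷ = 28 + 3·6 = 46; r = 48.6 − 46 = 2.6
x=7: ŷ = 28 + 3·7 = 49; r = 49.3 − 49 = 0.3
SSE = 0.09 + 7.29 + 1.96 + 0.81 + 9 + 6.76 + 0.09 = 26

SSE = 26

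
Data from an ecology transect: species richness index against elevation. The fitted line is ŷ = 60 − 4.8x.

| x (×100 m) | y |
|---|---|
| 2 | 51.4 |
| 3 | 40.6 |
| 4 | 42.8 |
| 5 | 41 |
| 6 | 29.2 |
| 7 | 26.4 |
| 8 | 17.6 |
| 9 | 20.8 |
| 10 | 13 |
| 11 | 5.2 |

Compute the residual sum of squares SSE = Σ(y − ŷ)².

x=2: ŷ = 60 − 4.8·2 = 50.4; r = 51.4 − 50.4 = 1
x=3: ŷ = 60 − 4.8·3 = 45.6; r = 40.6 − 45.6 = -5
x=4: ŷ = 60 − 4.8·4 = 40.8; r = 42.8 − 40.8 = 2
x=5: ŷ = 60 − 4.8·5 = 36; r = 41 − 36 = 5
x=6: ŷ = 60 − 4.8·6 = 31.2; r = 29.2 − 31.2 = -2
x=7: ŷ = 60 − 4.8·7 = 26.4; r = 26.4 − 26.4 = 0
x=8: ŷ = 60 − 4.8·8 = 21.6; r = 17.6 − 21.6 = -4
x=9: ŷ = 60 − 4.8·9 = 16.8; r = 20.8 − 16.8 = 4
x=10: ŷ = 60 − 4.8·10 = 12; r = 13 − 12 = 1
x=11: ŷ = 60 − 4.8·11 = 7.2; r = 5.2 − 7.2 = -2
SSE = 1 + 25 + 4 + 25 + 4 + 0 + 16 + 16 + 1 + 4 = 96

SSE = 96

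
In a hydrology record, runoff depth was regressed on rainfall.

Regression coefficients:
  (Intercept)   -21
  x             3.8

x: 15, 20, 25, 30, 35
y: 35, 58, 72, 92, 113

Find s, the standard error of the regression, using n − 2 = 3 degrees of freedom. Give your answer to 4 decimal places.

x=15: ŷ = -21 + 3.8·15 = 36; e = 35 − 36 = -1
x=20: ŷ = -21 + 3.8·20 = 55; e = 58 − 55 = 3
x=25: ŷ = -21 + 3.8·25 = 74; e = 72 − 74 = -2
x=30: ŷ = -21 + 3.8·30 = 93; e = 92 − 93 = -1
x=35: ŷ = -21 + 3.8·35 = 112; e = 113 − 112 = 1
SSE = 1 + 9 + 4 + 1 + 1 = 16
s = √(16/3) = √5.33333 ≈ 2.3094

s = 2.3094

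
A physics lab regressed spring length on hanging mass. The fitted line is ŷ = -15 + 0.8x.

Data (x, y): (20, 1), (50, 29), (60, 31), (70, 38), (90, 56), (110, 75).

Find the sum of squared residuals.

x=20: ŷ = -15 + 0.8·20 = 1; r = 1 − 1 = 0
x=50: ŷ = -15 + 0.8·50 = 25; r = 29 − 25 = 4
x=60: ŷ = -15 + 0.8·60 = 33; r = 31 − 33 = -2
x=70: ŷ = -15 + 0.8·70 = 41; r = 38 − 41 = -3
x=90: ŷ = -15 + 0.8·90 = 57; r = 56 − 57 = -1
x=110: ŷ = -15 + 0.8·110 = 73; r = 75 − 73 = 2
SSE = 0 + 16 + 4 + 9 + 1 + 4 = 34

SSE = 34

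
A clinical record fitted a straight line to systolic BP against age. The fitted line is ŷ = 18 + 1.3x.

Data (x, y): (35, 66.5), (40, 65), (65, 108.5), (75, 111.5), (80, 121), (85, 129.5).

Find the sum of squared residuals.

SSE = 88

x=35: ŷ = 18 + 1.3·35 = 63.5; r = 66.5 − 63.5 = 3
x=40: ŷ = 18 + 1.3·40 = 70; r = 65 − 70 = -5
x=65: ŷ = 18 + 1.3·65 = 102.5; r = 108.5 − 102.5 = 6
x=75: ŷ = 18 + 1.3·75 = 115.5; r = 111.5 − 115.5 = -4
x=80: ŷ = 18 + 1.3·80 = 122; r = 121 − 122 = -1
x=85: ŷ = 18 + 1.3·85 = 128.5; r = 129.5 − 128.5 = 1
SSE = 9 + 25 + 36 + 16 + 1 + 1 = 88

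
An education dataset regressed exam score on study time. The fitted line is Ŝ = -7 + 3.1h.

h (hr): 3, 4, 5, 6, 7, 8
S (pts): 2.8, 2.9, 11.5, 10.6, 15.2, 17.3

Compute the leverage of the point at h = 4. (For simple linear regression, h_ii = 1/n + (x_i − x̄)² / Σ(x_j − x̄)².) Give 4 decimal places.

h = 0.2952

h̄ = (3 + 4 + 5 + 6 + 7 + 8)/6 = 5.5
Σ(h − h̄)² = 6.25 + 2.25 + 0.25 + 0.25 + 2.25 + 6.25 = 17.5
h = 1/6 + (-1.5)²/17.5 = 0.166667 + 0.128571 = 0.2952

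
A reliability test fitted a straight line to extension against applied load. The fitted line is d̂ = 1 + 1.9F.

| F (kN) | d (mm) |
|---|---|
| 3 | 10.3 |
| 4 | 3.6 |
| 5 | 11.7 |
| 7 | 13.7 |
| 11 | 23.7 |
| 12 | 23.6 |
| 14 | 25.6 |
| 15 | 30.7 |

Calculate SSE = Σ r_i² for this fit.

F=3: d̂ = 1 + 1.9·3 = 6.7; r = 10.3 − 6.7 = 3.6
F=4: d̂ = 1 + 1.9·4 = 8.6; r = 3.6 − 8.6 = -5
F=5: d̂ = 1 + 1.9·5 = 10.5; r = 11.7 − 10.5 = 1.2
F=7: d̂ = 1 + 1.9·7 = 14.3; r = 13.7 − 14.3 = -0.6
F=11: d̂ = 1 + 1.9·11 = 21.9; r = 23.7 − 21.9 = 1.8
F=12: d̂ = 1 + 1.9·12 = 23.8; r = 23.6 − 23.8 = -0.2
F=14: d̂ = 1 + 1.9·14 = 27.6; r = 25.6 − 27.6 = -2
F=15: d̂ = 1 + 1.9·15 = 29.5; r = 30.7 − 29.5 = 1.2
SSE = 12.96 + 25 + 1.44 + 0.36 + 3.24 + 0.04 + 4 + 1.44 = 48.48

SSE = 48.48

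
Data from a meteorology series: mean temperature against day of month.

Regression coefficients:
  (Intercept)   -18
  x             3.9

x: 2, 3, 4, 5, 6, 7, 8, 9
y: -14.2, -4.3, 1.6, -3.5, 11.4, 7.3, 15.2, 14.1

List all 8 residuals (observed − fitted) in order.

-4, 2, 4, -5, 6, -2, 2, -3

x=2: ŷ = -18 + 3.9·2 = -10.2; r = -14.2 − (-10.2) = -4
x=3: ŷ = -18 + 3.9·3 = -6.3; r = -4.3 − (-6.3) = 2
x=4: ŷ = -18 + 3.9·4 = -2.4; r = 1.6 − (-2.4) = 4
x=5: ŷ = -18 + 3.9·5 = 1.5; r = -3.5 − 1.5 = -5
x=6: ŷ = -18 + 3.9·6 = 5.4; r = 11.4 − 5.4 = 6
x=7: ŷ = -18 + 3.9·7 = 9.3; r = 7.3 − 9.3 = -2
x=8: ŷ = -18 + 3.9·8 = 13.2; r = 15.2 − 13.2 = 2
x=9: ŷ = -18 + 3.9·9 = 17.1; r = 14.1 − 17.1 = -3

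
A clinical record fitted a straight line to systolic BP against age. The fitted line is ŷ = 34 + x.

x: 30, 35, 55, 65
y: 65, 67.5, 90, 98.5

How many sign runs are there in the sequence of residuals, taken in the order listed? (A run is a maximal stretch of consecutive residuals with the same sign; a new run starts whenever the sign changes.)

4 runs

x=30: ŷ = 34 + 30 = 64; r = 65 − 64 = 1
x=35: ŷ = 34 + 35 = 69; r = 67.5 − 69 = -1.5
x=55: ŷ = 34 + 55 = 89; r = 90 − 89 = 1
x=65: ŷ = 34 + 65 = 99; r = 98.5 − 99 = -0.5
Signs: + − + −
Runs: +×1, −×1, +×1, −×1 → 4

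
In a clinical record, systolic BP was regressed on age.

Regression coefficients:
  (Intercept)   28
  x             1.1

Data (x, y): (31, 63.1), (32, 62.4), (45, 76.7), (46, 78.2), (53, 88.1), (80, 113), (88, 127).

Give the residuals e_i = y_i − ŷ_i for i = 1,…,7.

x=31: ŷ = 28 + 1.1·31 = 62.1; e = 63.1 − 62.1 = 1
x=32: ŷ = 28 + 1.1·32 = 63.2; e = 62.4 − 63.2 = -0.8
x=45: ŷ = 28 + 1.1·45 = 77.5; e = 76.7 − 77.5 = -0.8
x=46: ŷ = 28 + 1.1·46 = 78.6; e = 78.2 − 78.6 = -0.4
x=53: ŷ = 28 + 1.1·53 = 86.3; e = 88.1 − 86.3 = 1.8
x=80: ŷ = 28 + 1.1·80 = 116; e = 113 − 116 = -3
x=88: ŷ = 28 + 1.1·88 = 124.8; e = 127 − 124.8 = 2.2

1, -0.8, -0.8, -0.4, 1.8, -3, 2.2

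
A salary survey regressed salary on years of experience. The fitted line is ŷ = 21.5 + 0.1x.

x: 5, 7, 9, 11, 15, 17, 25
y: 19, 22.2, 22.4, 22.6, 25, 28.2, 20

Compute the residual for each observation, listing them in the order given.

x=5: ŷ = 21.5 + 0.1·5 = 22; e = 19 − 22 = -3
x=7: ŷ = 21.5 + 0.1·7 = 22.2; e = 22.2 − 22.2 = 0
x=9: ŷ = 21.5 + 0.1·9 = 22.4; e = 22.4 − 22.4 = 0
x=11: ŷ = 21.5 + 0.1·11 = 22.6; e = 22.6 − 22.6 = 0
x=15: ŷ = 21.5 + 0.1·15 = 23; e = 25 − 23 = 2
x=17: ŷ = 21.5 + 0.1·17 = 23.2; e = 28.2 − 23.2 = 5
x=25: ŷ = 21.5 + 0.1·25 = 24; e = 20 − 24 = -4

-3, 0, 0, 0, 2, 5, -4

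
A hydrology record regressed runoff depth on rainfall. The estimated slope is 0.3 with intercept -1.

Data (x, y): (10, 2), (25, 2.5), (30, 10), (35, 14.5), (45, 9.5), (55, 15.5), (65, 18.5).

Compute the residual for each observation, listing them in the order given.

x=10: ŷ = -1 + 0.3·10 = 2; r = 2 − 2 = 0
x=25: ŷ = -1 + 0.3·25 = 6.5; r = 2.5 − 6.5 = -4
x=30: ŷ = -1 + 0.3·30 = 8; r = 10 − 8 = 2
x=35: ŷ = -1 + 0.3·35 = 9.5; r = 14.5 − 9.5 = 5
x=45: ŷ = -1 + 0.3·45 = 12.5; r = 9.5 − 12.5 = -3
x=55: ŷ = -1 + 0.3·55 = 15.5; r = 15.5 − 15.5 = 0
x=65: ŷ = -1 + 0.3·65 = 18.5; r = 18.5 − 18.5 = 0

0, -4, 2, 5, -3, 0, 0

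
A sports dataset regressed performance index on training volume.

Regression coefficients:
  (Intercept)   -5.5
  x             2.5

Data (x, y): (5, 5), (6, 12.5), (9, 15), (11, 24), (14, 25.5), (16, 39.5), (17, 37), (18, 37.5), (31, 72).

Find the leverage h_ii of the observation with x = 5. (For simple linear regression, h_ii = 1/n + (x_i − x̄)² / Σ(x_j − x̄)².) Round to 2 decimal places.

x̄ = (5 + 6 + 9 + 11 + 14 + 16 + 17 + 18 + 31)/9 = 14.1111
Σ(x − x̄)² = 83.0123 + 65.7901 + 26.1235 + 9.67901 + 0.0123457 + 3.5679 + 8.34568 + 15.1235 + 285.235 = 496.889
h = 1/9 + (-9.11111)²/496.889 = 0.111111 + 0.167064 = 0.28

h = 0.28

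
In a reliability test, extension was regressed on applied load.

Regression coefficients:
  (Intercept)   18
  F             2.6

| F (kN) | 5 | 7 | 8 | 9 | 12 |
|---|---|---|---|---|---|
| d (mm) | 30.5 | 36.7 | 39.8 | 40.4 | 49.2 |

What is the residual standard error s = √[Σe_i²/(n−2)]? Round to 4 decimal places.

F=5: d̂ = 18 + 2.6·5 = 31; e = 30.5 − 31 = -0.5
F=7: d̂ = 18 + 2.6·7 = 36.2; e = 36.7 − 36.2 = 0.5
F=8: d̂ = 18 + 2.6·8 = 38.8; e = 39.8 − 38.8 = 1
F=9: d̂ = 18 + 2.6·9 = 41.4; e = 40.4 − 41.4 = -1
F=12: d̂ = 18 + 2.6·12 = 49.2; e = 49.2 − 49.2 = 0
SSE = 0.25 + 0.25 + 1 + 1 + 0 = 2.5
s = √(2.5/3) = √0.833333 ≈ 0.9129

s = 0.9129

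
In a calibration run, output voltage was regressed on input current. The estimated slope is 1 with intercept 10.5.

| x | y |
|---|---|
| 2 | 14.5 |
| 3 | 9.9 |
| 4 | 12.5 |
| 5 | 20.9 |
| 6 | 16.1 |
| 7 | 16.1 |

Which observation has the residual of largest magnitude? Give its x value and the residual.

x=2: ŷ = 10.5 + 2 = 12.5; r = 14.5 − 12.5 = 2
x=3: ŷ = 10.5 + 3 = 13.5; r = 9.9 − 13.5 = -3.6
x=4: ŷ = 10.5 + 4 = 14.5; r = 12.5 − 14.5 = -2
x=5: ŷ = 10.5 + 5 = 15.5; r = 20.9 − 15.5 = 5.4
x=6: ŷ = 10.5 + 6 = 16.5; r = 16.1 − 16.5 = -0.4
x=7: ŷ = 10.5 + 7 = 17.5; r = 16.1 − 17.5 = -1.4
Largest |r| is 5.4 at x = 5, residual 5.4.

x = 5, r = 5.4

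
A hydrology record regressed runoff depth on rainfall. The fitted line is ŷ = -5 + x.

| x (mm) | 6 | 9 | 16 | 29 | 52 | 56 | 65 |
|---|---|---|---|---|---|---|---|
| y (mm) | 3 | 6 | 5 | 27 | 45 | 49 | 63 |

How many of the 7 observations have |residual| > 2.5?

3

x=6: ŷ = -5 + 6 = 1; r = 3 − 1 = 2
x=9: ŷ = -5 + 9 = 4; r = 6 − 4 = 2
x=16: ŷ = -5 + 16 = 11; r = 5 − 11 = -6
x=29: ŷ = -5 + 29 = 24; r = 27 − 24 = 3
x=52: ŷ = -5 + 52 = 47; r = 45 − 47 = -2
x=56: ŷ = -5 + 56 = 51; r = 49 − 51 = -2
x=65: ŷ = -5 + 65 = 60; r = 63 − 60 = 3
|r| > 2.5: x=16 (|r|=6), x=29 (|r|=3), x=65 (|r|=3) → 3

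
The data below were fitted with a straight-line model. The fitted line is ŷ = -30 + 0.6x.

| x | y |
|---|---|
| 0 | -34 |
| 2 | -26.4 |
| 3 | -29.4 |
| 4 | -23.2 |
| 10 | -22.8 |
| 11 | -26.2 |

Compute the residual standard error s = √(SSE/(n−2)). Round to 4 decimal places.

s = 3.6000

x=0: ŷ = -30 + 0.6·0 = -30; e = -34 − (-30) = -4
x=2: ŷ = -30 + 0.6·2 = -28.8; e = -26.4 − (-28.8) = 2.4
x=3: ŷ = -30 + 0.6·3 = -28.2; e = -29.4 − (-28.2) = -1.2
x=4: ŷ = -30 + 0.6·4 = -27.6; e = -23.2 − (-27.6) = 4.4
x=10: ŷ = -30 + 0.6·10 = -24; e = -22.8 − (-24) = 1.2
x=11: ŷ = -30 + 0.6·11 = -23.4; e = -26.2 − (-23.4) = -2.8
SSE = 16 + 5.76 + 1.44 + 19.36 + 1.44 + 7.84 = 51.84
s = √(51.84/4) = √12.96 ≈ 3.6000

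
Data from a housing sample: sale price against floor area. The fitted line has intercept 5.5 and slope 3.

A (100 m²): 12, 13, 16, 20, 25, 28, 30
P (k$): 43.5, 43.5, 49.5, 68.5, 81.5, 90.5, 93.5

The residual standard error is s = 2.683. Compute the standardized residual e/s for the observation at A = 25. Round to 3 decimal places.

P̂ = 5.5 + 3·25 = 80.5
e = 81.5 − 80.5 = 1
e/s = 1 / 2.683 = 0.373

0.373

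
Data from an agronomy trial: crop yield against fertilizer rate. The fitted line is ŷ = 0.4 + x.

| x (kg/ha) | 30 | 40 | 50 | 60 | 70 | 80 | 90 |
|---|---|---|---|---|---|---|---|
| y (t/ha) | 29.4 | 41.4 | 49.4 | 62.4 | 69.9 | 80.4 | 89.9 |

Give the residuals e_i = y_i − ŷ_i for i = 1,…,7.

-1, 1, -1, 2, -0.5, 0, -0.5

x=30: ŷ = 0.4 + 30 = 30.4; e = 29.4 − 30.4 = -1
x=40: ŷ = 0.4 + 40 = 40.4; e = 41.4 − 40.4 = 1
x=50: ŷ = 0.4 + 50 = 50.4; e = 49.4 − 50.4 = -1
x=60: ŷ = 0.4 + 60 = 60.4; e = 62.4 − 60.4 = 2
x=70: ŷ = 0.4 + 70 = 70.4; e = 69.9 − 70.4 = -0.5
x=80: ŷ = 0.4 + 80 = 80.4; e = 80.4 − 80.4 = 0
x=90: ŷ = 0.4 + 90 = 90.4; e = 89.9 − 90.4 = -0.5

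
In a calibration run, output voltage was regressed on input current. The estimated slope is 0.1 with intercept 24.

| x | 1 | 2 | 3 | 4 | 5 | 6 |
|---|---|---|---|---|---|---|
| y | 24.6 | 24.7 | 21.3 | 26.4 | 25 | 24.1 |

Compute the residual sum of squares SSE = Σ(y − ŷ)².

SSE = 14

x=1: ŷ = 24 + 0.1·1 = 24.1; e = 24.6 − 24.1 = 0.5
x=2: ŷ = 24 + 0.1·2 = 24.2; e = 24.7 − 24.2 = 0.5
x=3: ŷ = 24 + 0.1·3 = 24.3; e = 21.3 − 24.3 = -3
x=4: ŷ = 24 + 0.1·4 = 24.4; e = 26.4 − 24.4 = 2
x=5: ŷ = 24 + 0.1·5 = 24.5; e = 25 − 24.5 = 0.5
x=6: ŷ = 24 + 0.1·6 = 24.6; e = 24.1 − 24.6 = -0.5
SSE = 0.25 + 0.25 + 9 + 4 + 0.25 + 0.25 = 14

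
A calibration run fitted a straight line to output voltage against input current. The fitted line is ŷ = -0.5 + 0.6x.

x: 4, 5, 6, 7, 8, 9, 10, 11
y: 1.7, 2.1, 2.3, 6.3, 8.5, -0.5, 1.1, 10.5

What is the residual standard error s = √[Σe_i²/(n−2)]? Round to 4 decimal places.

s = 3.9395

x=4: ŷ = -0.5 + 0.6·4 = 1.9; e = 1.7 − 1.9 = -0.2
x=5: ŷ = -0.5 + 0.6·5 = 2.5; e = 2.1 − 2.5 = -0.4
x=6: ŷ = -0.5 + 0.6·6 = 3.1; e = 2.3 − 3.1 = -0.8
x=7: ŷ = -0.5 + 0.6·7 = 3.7; e = 6.3 − 3.7 = 2.6
x=8: ŷ = -0.5 + 0.6·8 = 4.3; e = 8.5 − 4.3 = 4.2
x=9: ŷ = -0.5 + 0.6·9 = 4.9; e = -0.5 − 4.9 = -5.4
x=10: ŷ = -0.5 + 0.6·10 = 5.5; e = 1.1 − 5.5 = -4.4
x=11: ŷ = -0.5 + 0.6·11 = 6.1; e = 10.5 − 6.1 = 4.4
SSE = 0.04 + 0.16 + 0.64 + 6.76 + 17.64 + 29.16 + 19.36 + 19.36 = 93.12
s = √(93.12/6) = √15.52 ≈ 3.9395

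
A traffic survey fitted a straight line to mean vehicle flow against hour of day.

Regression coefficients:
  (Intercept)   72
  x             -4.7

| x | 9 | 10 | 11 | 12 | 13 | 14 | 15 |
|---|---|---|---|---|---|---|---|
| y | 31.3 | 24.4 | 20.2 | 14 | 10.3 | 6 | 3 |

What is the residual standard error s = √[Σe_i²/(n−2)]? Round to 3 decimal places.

x=9: ŷ = 72 − 4.7·9 = 29.7; e = 31.3 − 29.7 = 1.6
x=10: ŷ = 72 − 4.7·10 = 25; e = 24.4 − 25 = -0.6
x=11: ŷ = 72 − 4.7·11 = 20.3; e = 20.2 − 20.3 = -0.1
x=12: ŷ = 72 − 4.7·12 = 15.6; e = 14 − 15.6 = -1.6
x=13: ŷ = 72 − 4.7·13 = 10.9; e = 10.3 − 10.9 = -0.6
x=14: ŷ = 72 − 4.7·14 = 6.2; e = 6 − 6.2 = -0.2
x=15: ŷ = 72 − 4.7·15 = 1.5; e = 3 − 1.5 = 1.5
SSE = 2.56 + 0.36 + 0.01 + 2.56 + 0.36 + 0.04 + 2.25 = 8.14
s = √(8.14/5) = √1.628 ≈ 1.276

s = 1.276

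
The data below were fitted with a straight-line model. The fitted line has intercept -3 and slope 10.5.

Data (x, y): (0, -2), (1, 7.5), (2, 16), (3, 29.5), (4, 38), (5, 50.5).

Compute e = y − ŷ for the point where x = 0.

ŷ = -3 + 10.5·0 = -3
e = -2 − (-3) = 1

e = 1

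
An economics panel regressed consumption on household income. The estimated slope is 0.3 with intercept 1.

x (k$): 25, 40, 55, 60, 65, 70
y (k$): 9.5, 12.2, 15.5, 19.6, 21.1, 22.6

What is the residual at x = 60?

e = 0.6

ŷ = 1 + 0.3·60 = 19
e = 19.6 − 19 = 0.6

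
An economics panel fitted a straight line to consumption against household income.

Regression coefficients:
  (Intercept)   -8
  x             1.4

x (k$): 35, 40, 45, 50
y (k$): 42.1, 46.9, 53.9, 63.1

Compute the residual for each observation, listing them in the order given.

x=35: ŷ = -8 + 1.4·35 = 41; r = 42.1 − 41 = 1.1
x=40: ŷ = -8 + 1.4·40 = 48; r = 46.9 − 48 = -1.1
x=45: ŷ = -8 + 1.4·45 = 55; r = 53.9 − 55 = -1.1
x=50: ŷ = -8 + 1.4·50 = 62; r = 63.1 − 62 = 1.1

1.1, -1.1, -1.1, 1.1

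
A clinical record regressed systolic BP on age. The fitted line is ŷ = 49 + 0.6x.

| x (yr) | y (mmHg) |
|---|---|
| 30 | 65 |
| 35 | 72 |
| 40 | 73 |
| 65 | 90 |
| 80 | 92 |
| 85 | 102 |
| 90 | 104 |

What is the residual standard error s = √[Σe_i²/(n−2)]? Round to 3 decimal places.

s = 2.898

x=30: ŷ = 49 + 0.6·30 = 67; e = 65 − 67 = -2
x=35: ŷ = 49 + 0.6·35 = 70; e = 72 − 70 = 2
x=40: ŷ = 49 + 0.6·40 = 73; e = 73 − 73 = 0
x=65: ŷ = 49 + 0.6·65 = 88; e = 90 − 88 = 2
x=80: ŷ = 49 + 0.6·80 = 97; e = 92 − 97 = -5
x=85: ŷ = 49 + 0.6·85 = 100; e = 102 − 100 = 2
x=90: ŷ = 49 + 0.6·90 = 103; e = 104 − 103 = 1
SSE = 4 + 4 + 0 + 4 + 25 + 4 + 1 = 42
s = √(42/5) = √8.4 ≈ 2.898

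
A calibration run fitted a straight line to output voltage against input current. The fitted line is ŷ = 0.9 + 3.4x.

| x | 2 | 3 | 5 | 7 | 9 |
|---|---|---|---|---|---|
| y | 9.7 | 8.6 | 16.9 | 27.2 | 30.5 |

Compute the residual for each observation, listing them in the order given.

2, -2.5, -1, 2.5, -1

x=2: ŷ = 0.9 + 3.4·2 = 7.7; e = 9.7 − 7.7 = 2
x=3: ŷ = 0.9 + 3.4·3 = 11.1; e = 8.6 − 11.1 = -2.5
x=5: ŷ = 0.9 + 3.4·5 = 17.9; e = 16.9 − 17.9 = -1
x=7: ŷ = 0.9 + 3.4·7 = 24.7; e = 27.2 − 24.7 = 2.5
x=9: ŷ = 0.9 + 3.4·9 = 31.5; e = 30.5 − 31.5 = -1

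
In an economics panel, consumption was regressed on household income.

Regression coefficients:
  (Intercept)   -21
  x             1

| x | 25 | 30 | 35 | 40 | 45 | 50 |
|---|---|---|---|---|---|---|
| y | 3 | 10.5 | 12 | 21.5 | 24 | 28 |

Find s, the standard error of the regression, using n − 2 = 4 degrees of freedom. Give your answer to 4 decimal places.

s = 1.9039

x=25: ŷ = -21 + 25 = 4; r = 3 − 4 = -1
x=30: ŷ = -21 + 30 = 9; r = 10.5 − 9 = 1.5
x=35: ŷ = -21 + 35 = 14; r = 12 − 14 = -2
x=40: ŷ = -21 + 40 = 19; r = 21.5 − 19 = 2.5
x=45: ŷ = -21 + 45 = 24; r = 24 − 24 = 0
x=50: ŷ = -21 + 50 = 29; r = 28 − 29 = -1
SSE = 1 + 2.25 + 4 + 6.25 + 0 + 1 = 14.5
s = √(14.5/4) = √3.625 ≈ 1.9039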